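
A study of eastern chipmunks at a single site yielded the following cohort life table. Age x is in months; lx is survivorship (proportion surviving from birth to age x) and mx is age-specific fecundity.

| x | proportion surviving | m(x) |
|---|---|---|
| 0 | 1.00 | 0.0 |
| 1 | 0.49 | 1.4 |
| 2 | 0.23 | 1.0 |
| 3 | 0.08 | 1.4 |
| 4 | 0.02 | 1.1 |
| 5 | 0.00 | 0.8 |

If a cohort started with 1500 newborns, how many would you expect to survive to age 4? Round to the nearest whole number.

30

Expected survivors = N0 · l_4 = 1500 × 0.02 = 30 → 30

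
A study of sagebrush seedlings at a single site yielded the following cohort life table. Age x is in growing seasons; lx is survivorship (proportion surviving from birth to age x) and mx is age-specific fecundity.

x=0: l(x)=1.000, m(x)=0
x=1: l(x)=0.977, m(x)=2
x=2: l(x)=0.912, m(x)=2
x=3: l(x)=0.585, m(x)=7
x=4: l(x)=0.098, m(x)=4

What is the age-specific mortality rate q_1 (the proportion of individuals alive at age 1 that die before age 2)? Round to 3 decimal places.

q_1 = (l_1 − l_2) / l_1 = (0.977 − 0.912) / 0.977
     = 0.065 / 0.977 = 0.06653… → 0.067

0.067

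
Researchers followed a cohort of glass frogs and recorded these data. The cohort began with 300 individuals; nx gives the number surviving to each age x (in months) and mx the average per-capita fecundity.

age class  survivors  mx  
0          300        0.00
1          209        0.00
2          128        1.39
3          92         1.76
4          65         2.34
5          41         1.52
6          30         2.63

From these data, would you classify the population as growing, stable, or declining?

lx = nx/n0 = nx/300: 1, 0.69667…, 0.42667…, 0.30667…, 0.21667…, 0.13667…, 0.1
R0 = Σ lx·mx = 0 + 0 + 0.593067… + 0.539733… + 0.507… + 0.207733… + 0.263 = 2.110533…
R0 > 1, so the population is growing.

growing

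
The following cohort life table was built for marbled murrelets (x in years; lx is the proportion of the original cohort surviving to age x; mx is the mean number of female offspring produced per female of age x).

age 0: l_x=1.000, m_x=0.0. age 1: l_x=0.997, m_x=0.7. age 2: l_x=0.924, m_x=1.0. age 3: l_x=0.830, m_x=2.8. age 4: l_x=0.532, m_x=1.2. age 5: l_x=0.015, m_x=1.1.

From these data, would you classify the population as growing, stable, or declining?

R0 = Σ lx·mx = 0 + 0.6979 + 0.924 + 2.324 + 0.6384 + 0.0165 = 4.6008
R0 > 1, so the population is growing.

growing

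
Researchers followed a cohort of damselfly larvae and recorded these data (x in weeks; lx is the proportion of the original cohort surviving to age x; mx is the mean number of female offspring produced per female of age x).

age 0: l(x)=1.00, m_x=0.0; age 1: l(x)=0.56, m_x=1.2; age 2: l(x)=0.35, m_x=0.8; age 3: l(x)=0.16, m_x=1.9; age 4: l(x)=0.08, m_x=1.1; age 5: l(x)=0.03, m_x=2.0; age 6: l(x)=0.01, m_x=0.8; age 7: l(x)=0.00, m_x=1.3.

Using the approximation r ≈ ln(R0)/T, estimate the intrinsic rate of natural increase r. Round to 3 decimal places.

0.171

R0 = Σ lx·mx = 0 + 0.672 + 0.28 + 0.304 + 0.088 + 0.06 + 0.008 + 0 = 1.412
Σ x·lx·mx = 2.844; T = 2.844/1.412 = 2.01416…
r ≈ ln(R0)/T = ln(1.412)/2.01416… = 0.17129… → 0.171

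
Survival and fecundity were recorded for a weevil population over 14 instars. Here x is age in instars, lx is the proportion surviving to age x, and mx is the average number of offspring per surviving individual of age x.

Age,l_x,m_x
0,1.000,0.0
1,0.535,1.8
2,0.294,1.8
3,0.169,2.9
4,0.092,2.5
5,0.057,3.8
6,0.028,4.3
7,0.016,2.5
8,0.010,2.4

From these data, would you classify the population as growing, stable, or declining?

R0 = Σ lx·mx = 0 + 0.963 + 0.5292 + 0.4901 + 0.23 + 0.2166 + 0.1204 + 0.04 + 0.024 = 2.6133
R0 > 1, so the population is growing.

growing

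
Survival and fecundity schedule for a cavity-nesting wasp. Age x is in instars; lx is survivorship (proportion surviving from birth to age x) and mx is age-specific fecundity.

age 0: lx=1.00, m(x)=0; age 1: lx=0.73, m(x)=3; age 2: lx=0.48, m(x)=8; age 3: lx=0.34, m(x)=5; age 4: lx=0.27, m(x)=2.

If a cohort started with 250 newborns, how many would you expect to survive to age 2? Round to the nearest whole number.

120

Expected survivors = N0 · l_2 = 250 × 0.48 = 120 → 120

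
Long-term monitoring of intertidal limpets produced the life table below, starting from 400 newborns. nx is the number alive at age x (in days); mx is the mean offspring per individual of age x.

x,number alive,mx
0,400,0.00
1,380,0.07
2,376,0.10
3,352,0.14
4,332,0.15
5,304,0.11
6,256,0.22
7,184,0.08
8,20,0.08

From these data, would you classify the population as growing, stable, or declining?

declining

lx = nx/n0 = nx/400: 1, 0.95, 0.94, 0.88, 0.83, 0.76, 0.64, 0.46, 0.05
R0 = Σ lx·mx = 0 + 0.0665 + 0.094 + 0.1232 + 0.1245 + 0.0836 + 0.1408 + 0.0368 + 0.004 = 0.6734
R0 < 1, so the population is declining.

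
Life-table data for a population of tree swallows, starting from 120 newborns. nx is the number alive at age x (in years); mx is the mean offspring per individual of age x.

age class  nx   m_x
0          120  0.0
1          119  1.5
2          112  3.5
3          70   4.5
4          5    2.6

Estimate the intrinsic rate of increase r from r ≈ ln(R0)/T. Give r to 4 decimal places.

0.9231

lx = nx/n0 = nx/120: 1, 0.99167…, 0.93333…, 0.58333…, 0.04167…
R0 = Σ lx·mx = 0 + 1.4875… + 3.26667… + 2.625… + 0.10833… = 7.4875…
Σ x·lx·mx = 16.329167…; T = 16.329167…/7.4875… = 2.18086…
r ≈ ln(R0)/T = ln(7.4875…)/2.18086… = 0.923139… → 0.9231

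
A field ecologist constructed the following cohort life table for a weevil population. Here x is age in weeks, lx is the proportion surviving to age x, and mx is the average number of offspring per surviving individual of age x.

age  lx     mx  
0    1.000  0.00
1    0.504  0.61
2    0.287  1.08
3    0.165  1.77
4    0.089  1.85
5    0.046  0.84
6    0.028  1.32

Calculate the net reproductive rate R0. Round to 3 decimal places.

1.150

lx·mx by age: 0, 0.30744, 0.30996, 0.29205, 0.16465, 0.03864, 0.03696
R0 = Σ lx·mx = 1.1497 → 1.150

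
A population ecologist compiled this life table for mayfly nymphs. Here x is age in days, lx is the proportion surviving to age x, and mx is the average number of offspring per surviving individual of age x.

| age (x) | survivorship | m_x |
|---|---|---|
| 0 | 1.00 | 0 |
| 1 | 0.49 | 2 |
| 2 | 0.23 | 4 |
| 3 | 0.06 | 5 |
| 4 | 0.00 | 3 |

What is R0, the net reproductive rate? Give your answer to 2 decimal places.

2.20

lx·mx by age: 0, 0.98, 0.92, 0.3, 0
R0 = Σ lx·mx = 2.2 → 2.20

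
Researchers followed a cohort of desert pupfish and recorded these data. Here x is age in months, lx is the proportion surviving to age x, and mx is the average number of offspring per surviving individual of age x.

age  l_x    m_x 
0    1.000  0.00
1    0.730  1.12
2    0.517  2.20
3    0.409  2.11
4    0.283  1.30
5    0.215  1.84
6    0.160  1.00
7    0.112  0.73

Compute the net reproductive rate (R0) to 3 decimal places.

lx·mx by age: 0, 0.8176, 1.1374, 0.86299, 0.3679, 0.3956, 0.16, 0.08176
R0 = Σ lx·mx = 3.82325 → 3.823

3.823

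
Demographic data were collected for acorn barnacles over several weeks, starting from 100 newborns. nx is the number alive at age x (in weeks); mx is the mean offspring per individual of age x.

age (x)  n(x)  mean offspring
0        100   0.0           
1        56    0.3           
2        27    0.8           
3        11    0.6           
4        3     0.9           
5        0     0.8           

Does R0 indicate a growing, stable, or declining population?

lx = nx/n0 = nx/100: 1, 0.56, 0.27, 0.11, 0.03, 0
R0 = Σ lx·mx = 0 + 0.168 + 0.216 + 0.066 + 0.027 + 0 = 0.477
R0 < 1, so the population is declining.

declining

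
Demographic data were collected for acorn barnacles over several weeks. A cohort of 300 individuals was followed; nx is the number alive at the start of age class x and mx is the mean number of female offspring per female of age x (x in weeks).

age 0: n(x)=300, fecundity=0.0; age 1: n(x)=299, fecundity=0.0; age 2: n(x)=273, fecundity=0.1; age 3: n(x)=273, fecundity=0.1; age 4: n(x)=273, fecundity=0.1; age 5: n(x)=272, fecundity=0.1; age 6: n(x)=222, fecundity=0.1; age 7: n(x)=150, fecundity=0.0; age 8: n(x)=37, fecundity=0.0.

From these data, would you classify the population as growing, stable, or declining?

declining

lx = nx/n0 = nx/300: 1, 0.99667…, 0.91, 0.91, 0.91, 0.90667…, 0.74, 0.5, 0.12333…
R0 = Σ lx·mx = 0 + 0 + 0.091 + 0.091 + 0.091 + 0.090667… + 0.074 + 0 + 0 = 0.437667…
R0 < 1, so the population is declining.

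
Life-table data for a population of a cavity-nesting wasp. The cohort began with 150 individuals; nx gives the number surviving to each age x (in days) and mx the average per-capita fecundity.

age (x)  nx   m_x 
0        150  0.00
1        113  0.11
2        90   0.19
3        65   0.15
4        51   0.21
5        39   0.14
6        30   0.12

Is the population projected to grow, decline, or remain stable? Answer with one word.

lx = nx/n0 = nx/150: 1, 0.75333…, 0.6, 0.43333…, 0.34, 0.26, 0.2
R0 = Σ lx·mx = 0 + 0.082867… + 0.114 + 0.065… + 0.0714 + 0.0364 + 0.024 = 0.393667…
R0 < 1, so the population is declining.

declining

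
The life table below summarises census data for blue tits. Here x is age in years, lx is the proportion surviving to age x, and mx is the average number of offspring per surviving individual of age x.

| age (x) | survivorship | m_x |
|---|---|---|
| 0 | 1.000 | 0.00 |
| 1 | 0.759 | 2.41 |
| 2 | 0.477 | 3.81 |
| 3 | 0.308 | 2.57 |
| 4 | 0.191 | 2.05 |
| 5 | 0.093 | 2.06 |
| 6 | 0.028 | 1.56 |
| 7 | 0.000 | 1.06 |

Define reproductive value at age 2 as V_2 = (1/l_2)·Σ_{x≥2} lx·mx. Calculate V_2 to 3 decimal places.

lx·mx for x ≥ 2: 1.81737, 0.79156, 0.39155, 0.19158, 0.04368, 0 → sum = 3.23574
V_2 = 3.23574 / l_2 = 3.23574 / 0.477 = 6.783522… → 6.784

6.784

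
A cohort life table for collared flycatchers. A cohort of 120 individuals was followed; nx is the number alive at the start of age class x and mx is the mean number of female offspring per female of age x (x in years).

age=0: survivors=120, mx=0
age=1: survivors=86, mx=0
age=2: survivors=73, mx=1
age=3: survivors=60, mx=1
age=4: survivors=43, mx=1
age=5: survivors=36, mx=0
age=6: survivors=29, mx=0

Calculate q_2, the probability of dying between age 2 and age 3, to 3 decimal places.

0.178

lx = nx/n0 = nx/120: 1, 0.71667…, 0.60833…, 0.5, 0.35833…, 0.3, 0.24167…
q_2 = (l_2 − l_3) / l_2 = (0.608333… − 0.5) / 0.608333…
     = 0.108333… / 0.608333… = 0.178082… → 0.178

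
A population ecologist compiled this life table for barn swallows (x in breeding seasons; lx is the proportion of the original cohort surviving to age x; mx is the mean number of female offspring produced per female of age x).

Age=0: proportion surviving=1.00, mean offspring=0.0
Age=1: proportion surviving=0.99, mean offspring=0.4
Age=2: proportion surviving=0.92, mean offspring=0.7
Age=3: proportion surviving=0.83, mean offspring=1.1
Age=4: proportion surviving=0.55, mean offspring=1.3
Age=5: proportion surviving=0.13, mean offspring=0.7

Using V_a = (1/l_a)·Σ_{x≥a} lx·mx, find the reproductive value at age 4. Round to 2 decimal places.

lx·mx for x ≥ 4: 0.715, 0.091 → sum = 0.806
V_4 = 0.806 / l_4 = 0.806 / 0.55 = 1.465455… → 1.47

1.47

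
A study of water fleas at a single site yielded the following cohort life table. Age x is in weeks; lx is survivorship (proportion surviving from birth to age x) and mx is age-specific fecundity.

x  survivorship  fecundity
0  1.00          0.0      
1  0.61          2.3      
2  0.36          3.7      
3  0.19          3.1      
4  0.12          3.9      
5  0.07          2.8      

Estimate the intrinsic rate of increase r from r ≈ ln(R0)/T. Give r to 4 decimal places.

R0 = Σ lx·mx = 0 + 1.403 + 1.332 + 0.589 + 0.468 + 0.196 = 3.988
Σ x·lx·mx = 8.686; T = 8.686/3.988 = 2.17803…
r ≈ ln(R0)/T = ln(3.988)/2.17803… = 0.635109… → 0.6351

0.6351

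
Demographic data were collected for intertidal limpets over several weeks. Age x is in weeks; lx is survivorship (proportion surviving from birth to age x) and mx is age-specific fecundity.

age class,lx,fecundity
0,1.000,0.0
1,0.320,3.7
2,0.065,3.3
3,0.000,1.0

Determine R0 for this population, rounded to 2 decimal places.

lx·mx by age: 0, 1.184, 0.2145, 0
R0 = Σ lx·mx = 1.3985 → 1.40

1.40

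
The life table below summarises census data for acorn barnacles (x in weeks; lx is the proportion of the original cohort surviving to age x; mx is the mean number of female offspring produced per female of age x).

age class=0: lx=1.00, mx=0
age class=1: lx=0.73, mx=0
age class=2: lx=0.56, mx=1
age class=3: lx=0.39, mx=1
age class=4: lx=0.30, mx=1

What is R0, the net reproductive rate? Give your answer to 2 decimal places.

1.25

lx·mx by age: 0, 0, 0.56, 0.39, 0.3
R0 = Σ lx·mx = 1.25 → 1.25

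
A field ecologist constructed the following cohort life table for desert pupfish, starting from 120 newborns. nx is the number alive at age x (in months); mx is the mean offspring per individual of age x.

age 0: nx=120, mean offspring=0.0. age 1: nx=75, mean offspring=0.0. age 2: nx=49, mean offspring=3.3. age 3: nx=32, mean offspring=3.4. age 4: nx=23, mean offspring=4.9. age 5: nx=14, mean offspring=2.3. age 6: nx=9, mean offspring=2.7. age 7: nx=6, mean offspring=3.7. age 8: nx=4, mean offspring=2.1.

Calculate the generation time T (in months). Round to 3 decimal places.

lx = nx/n0 = nx/120: 1, 0.625, 0.40833…, 0.26667…, 0.19167…, 0.11667…, 0.075, 0.05, 0.03333…
lx·mx: 0, 0, 1.3475…, 0.906667…, 0.939167…, 0.268333…, 0.2025, 0.185, 0.07… → R0 = 3.919167…
x·lx·mx: 0, 0, 2.695…, 2.72…, 3.756667…, 1.341667…, 1.215, 1.295, 0.56… → Σ = 13.583333…
T = 13.583333… / 3.919167… = 3.465873… → 3.466

3.466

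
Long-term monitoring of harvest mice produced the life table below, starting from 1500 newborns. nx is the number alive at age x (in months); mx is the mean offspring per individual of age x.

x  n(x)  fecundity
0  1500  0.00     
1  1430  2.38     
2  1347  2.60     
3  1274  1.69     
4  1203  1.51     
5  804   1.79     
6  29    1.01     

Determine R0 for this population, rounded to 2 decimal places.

8.23

lx = nx/n0 = nx/1500: 1, 0.95333…, 0.898, 0.84933…, 0.802, 0.536, 0.01933…
lx·mx by age: 0, 2.268933…, 2.3348, 1.435373…, 1.21102, 0.95944, 0.019527…
R0 = Σ lx·mx = 8.229093… → 8.23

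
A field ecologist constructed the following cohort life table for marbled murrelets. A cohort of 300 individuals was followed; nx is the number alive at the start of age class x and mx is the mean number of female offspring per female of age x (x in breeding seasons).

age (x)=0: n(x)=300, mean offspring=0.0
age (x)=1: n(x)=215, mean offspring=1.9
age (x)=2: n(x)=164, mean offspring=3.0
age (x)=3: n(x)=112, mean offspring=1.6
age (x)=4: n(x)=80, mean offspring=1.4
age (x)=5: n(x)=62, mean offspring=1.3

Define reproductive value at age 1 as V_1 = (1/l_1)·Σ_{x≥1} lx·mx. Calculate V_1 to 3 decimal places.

5.918

lx = nx/n0 = nx/300: 1, 0.71667…, 0.54667…, 0.37333…, 0.26667…, 0.20667…
lx·mx for x ≥ 1: 1.361667…, 1.64…, 0.597333…, 0.373333…, 0.268667… → sum = 4.241…
V_1 = 4.241… / l_1 = 4.241… / 0.716667… = 5.917674… → 5.918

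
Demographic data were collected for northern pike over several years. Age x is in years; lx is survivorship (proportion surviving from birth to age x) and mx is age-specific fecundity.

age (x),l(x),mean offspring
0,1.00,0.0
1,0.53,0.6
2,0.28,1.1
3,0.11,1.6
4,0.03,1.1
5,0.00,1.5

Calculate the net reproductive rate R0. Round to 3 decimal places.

0.835

lx·mx by age: 0, 0.318, 0.308, 0.176, 0.033, 0
R0 = Σ lx·mx = 0.835 → 0.835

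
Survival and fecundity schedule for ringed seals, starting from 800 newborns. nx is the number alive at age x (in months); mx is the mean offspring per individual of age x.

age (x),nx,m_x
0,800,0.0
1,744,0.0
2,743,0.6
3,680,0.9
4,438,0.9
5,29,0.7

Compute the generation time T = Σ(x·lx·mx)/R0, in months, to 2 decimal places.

lx = nx/n0 = nx/800: 1, 0.93, 0.92875, 0.85, 0.5475, 0.03625
lx·mx: 0, 0, 0.55725, 0.765, 0.49275, 0.025375 → R0 = 1.840375
x·lx·mx: 0, 0, 1.1145, 2.295, 1.971, 0.126875 → Σ = 5.507375
T = 5.507375 / 1.840375 = 2.992529… → 2.99

2.99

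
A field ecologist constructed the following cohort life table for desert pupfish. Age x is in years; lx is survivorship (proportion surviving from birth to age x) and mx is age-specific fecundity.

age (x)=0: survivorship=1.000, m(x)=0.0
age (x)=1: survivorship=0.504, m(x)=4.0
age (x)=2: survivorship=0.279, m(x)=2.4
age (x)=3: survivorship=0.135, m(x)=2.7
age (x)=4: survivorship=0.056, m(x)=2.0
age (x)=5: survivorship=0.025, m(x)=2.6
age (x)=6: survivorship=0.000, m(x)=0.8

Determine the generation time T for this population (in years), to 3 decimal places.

lx·mx: 0, 2.016, 0.6696, 0.3645, 0.112, 0.065, 0 → R0 = 3.2271
x·lx·mx: 0, 2.016, 1.3392, 1.0935, 0.448, 0.325, 0 → Σ = 5.2217
T = 5.2217 / 3.2271 = 1.618078… → 1.618

1.618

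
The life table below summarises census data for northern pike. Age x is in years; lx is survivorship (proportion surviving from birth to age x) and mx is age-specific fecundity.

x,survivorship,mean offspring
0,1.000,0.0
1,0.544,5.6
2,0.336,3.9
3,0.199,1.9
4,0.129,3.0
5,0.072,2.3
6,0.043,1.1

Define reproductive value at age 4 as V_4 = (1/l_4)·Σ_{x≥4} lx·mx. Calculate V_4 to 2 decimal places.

4.65

lx·mx for x ≥ 4: 0.387, 0.1656, 0.0473 → sum = 0.5999
V_4 = 0.5999 / l_4 = 0.5999 / 0.129 = 4.650388… → 4.65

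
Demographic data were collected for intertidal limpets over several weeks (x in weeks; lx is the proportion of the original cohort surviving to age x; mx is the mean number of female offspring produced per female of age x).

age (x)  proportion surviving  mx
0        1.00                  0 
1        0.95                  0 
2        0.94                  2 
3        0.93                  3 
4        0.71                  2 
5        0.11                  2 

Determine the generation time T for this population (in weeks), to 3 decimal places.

lx·mx: 0, 0, 1.88, 2.79, 1.42, 0.22 → R0 = 6.31
x·lx·mx: 0, 0, 3.76, 8.37, 5.68, 1.1 → Σ = 18.91
T = 18.91 / 6.31 = 2.99683… → 2.997

2.997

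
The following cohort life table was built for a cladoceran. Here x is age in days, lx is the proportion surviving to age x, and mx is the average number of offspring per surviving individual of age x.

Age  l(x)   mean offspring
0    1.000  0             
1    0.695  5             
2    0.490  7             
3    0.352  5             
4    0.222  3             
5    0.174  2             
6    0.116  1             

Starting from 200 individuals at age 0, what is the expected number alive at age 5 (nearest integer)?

35

Expected survivors = N0 · l_5 = 200 × 0.174 = 34.8 → 35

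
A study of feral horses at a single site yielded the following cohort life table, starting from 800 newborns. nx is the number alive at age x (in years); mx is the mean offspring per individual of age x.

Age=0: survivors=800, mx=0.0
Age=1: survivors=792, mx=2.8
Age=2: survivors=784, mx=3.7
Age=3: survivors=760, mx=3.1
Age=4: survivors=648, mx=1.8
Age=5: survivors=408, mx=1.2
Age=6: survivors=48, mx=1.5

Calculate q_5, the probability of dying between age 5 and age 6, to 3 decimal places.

lx = nx/n0 = nx/800: 1, 0.99, 0.98, 0.95, 0.81, 0.51, 0.06
q_5 = (l_5 − l_6) / l_5 = (0.51 − 0.06) / 0.51
     = 0.45 / 0.51 = 0.882353… → 0.882

0.882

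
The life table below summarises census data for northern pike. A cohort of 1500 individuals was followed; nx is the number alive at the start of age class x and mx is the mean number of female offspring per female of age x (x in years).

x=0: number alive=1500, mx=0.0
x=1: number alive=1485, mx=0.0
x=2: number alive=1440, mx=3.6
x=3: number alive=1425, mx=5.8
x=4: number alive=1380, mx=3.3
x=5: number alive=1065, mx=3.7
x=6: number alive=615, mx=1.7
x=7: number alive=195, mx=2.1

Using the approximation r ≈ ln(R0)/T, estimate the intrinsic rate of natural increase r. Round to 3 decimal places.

lx = nx/n0 = nx/1500: 1, 0.99, 0.96, 0.95, 0.92, 0.71, 0.41, 0.13
R0 = Σ lx·mx = 0 + 0 + 3.456 + 5.51 + 3.036 + 2.627 + 0.697 + 0.273 = 15.599
Σ x·lx·mx = 54.814; T = 54.814/15.599 = 3.51394…
r ≈ ln(R0)/T = ln(15.599)/3.51394… = 0.7818… → 0.782

0.782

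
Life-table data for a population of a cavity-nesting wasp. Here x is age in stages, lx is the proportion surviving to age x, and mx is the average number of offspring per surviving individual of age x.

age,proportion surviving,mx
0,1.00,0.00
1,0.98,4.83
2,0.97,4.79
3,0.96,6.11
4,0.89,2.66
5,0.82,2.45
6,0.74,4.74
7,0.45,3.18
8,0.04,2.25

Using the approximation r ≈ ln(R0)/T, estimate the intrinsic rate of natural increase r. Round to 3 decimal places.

0.953

R0 = Σ lx·mx = 0 + 4.7334 + 4.6463 + 5.8656 + 2.3674 + 2.009 + 3.5076 + 1.431 + 0.09 = 24.6503
Σ x·lx·mx = 82.92; T = 82.92/24.6503 = 3.36385…
r ≈ ln(R0)/T = ln(24.6503)/3.36385… = 0.95271… → 0.953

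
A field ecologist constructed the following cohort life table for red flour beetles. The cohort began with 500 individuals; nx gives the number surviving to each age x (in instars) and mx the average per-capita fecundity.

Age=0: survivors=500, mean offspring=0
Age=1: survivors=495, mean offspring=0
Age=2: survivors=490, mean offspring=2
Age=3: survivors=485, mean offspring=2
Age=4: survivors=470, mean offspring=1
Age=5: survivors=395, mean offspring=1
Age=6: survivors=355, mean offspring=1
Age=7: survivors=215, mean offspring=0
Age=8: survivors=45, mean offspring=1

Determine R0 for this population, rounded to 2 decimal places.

lx = nx/n0 = nx/500: 1, 0.99, 0.98, 0.97, 0.94, 0.79, 0.71, 0.43, 0.09
lx·mx by age: 0, 0, 1.96, 1.94, 0.94, 0.79, 0.71, 0, 0.09
R0 = Σ lx·mx = 6.43 → 6.43

6.43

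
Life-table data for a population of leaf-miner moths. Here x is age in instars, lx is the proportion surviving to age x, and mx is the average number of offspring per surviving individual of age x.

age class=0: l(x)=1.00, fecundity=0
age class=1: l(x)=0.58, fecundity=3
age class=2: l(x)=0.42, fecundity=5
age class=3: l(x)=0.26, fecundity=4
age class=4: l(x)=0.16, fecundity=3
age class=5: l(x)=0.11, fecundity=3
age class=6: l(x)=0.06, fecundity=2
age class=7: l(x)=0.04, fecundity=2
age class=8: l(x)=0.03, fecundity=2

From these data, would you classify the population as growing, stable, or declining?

growing

R0 = Σ lx·mx = 0 + 1.74 + 2.1 + 1.04 + 0.48 + 0.33 + 0.12 + 0.08 + 0.06 = 5.95
R0 > 1, so the population is growing.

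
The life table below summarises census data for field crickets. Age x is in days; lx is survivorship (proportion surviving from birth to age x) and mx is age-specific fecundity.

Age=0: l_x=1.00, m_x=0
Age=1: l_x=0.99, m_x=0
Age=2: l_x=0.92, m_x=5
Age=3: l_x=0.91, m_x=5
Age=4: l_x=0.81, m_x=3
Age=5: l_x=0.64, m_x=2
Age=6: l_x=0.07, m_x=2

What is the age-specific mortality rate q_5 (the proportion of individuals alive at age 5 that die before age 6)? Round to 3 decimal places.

q_5 = (l_5 − l_6) / l_5 = (0.64 − 0.07) / 0.64
     = 0.57 / 0.64 = 0.890625 → 0.891

0.891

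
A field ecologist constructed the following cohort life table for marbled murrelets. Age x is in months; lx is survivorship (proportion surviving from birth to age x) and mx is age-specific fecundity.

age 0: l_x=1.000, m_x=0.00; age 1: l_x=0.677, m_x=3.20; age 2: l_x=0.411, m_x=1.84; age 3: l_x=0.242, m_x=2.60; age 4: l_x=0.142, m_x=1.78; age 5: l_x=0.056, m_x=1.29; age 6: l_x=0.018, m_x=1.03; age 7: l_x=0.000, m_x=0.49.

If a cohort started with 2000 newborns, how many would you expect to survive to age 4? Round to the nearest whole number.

Expected survivors = N0 · l_4 = 2000 × 0.142 = 284 → 284

284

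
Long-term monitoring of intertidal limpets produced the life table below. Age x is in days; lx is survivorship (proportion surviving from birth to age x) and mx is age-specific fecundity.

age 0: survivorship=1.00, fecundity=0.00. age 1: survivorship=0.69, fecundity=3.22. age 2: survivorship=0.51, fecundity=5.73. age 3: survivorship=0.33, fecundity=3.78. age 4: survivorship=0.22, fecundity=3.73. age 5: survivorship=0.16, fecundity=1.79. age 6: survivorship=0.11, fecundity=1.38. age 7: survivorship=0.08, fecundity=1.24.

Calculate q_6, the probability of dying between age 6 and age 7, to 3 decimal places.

q_6 = (l_6 − l_7) / l_6 = (0.11 − 0.08) / 0.11
     = 0.03 / 0.11 = 0.272727… → 0.273

0.273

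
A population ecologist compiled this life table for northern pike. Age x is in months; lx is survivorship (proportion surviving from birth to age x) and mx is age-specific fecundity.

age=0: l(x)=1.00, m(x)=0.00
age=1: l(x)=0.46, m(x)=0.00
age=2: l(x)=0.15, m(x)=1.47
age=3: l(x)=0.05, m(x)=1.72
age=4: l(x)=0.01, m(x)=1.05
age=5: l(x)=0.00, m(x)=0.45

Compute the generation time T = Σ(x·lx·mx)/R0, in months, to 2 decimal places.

lx·mx: 0, 0, 0.2205, 0.086, 0.0105, 0 → R0 = 0.317
x·lx·mx: 0, 0, 0.441, 0.258, 0.042, 0 → Σ = 0.741
T = 0.741 / 0.317 = 2.337539… → 2.34

2.34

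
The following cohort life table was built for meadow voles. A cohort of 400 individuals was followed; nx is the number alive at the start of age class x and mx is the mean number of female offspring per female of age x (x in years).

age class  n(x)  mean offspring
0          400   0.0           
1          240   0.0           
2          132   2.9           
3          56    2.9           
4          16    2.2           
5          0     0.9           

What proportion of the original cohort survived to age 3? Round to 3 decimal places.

l_3 = n_3/n_0 = 56/400 = 0.14 → 0.140

0.140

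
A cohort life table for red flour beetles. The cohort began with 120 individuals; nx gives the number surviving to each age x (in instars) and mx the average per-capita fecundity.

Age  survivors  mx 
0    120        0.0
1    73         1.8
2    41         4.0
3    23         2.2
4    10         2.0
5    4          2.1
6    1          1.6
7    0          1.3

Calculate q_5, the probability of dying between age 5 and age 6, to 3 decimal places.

lx = nx/n0 = nx/120: 1, 0.60833…, 0.34167…, 0.19167…, 0.08333…, 0.03333…, 0.00833…, 0
q_5 = (l_5 − l_6) / l_5 = (0.033333… − 0.008333…) / 0.033333…
     = 0.025… / 0.033333… = 0.75… → 0.750

0.750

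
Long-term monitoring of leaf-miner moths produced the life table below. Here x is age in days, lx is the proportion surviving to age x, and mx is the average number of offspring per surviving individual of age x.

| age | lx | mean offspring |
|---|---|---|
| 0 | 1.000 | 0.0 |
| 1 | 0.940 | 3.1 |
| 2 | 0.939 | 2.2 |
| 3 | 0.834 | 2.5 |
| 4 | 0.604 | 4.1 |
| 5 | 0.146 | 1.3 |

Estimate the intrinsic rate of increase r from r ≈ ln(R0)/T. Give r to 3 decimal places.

R0 = Σ lx·mx = 0 + 2.914 + 2.0658 + 2.085 + 2.4764 + 0.1898 = 9.731
Σ x·lx·mx = 24.1552; T = 24.1552/9.731 = 2.48229…
r ≈ ln(R0)/T = ln(9.731)/2.48229… = 0.91662… → 0.917

0.917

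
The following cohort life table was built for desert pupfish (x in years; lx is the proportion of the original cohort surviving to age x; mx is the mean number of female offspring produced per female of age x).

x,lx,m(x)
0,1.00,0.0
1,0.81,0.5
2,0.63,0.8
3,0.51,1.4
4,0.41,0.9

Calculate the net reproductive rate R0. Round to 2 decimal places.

lx·mx by age: 0, 0.405, 0.504, 0.714, 0.369
R0 = Σ lx·mx = 1.992 → 1.99

1.99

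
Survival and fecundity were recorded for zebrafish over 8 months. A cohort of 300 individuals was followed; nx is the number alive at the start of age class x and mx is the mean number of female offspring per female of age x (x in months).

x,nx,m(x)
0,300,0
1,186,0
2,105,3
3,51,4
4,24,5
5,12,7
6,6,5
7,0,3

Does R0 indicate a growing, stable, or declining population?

growing

lx = nx/n0 = nx/300: 1, 0.62, 0.35, 0.17, 0.08, 0.04, 0.02, 0
R0 = Σ lx·mx = 0 + 0 + 1.05 + 0.68 + 0.4 + 0.28 + 0.1 + 0 = 2.51
R0 > 1, so the population is growing.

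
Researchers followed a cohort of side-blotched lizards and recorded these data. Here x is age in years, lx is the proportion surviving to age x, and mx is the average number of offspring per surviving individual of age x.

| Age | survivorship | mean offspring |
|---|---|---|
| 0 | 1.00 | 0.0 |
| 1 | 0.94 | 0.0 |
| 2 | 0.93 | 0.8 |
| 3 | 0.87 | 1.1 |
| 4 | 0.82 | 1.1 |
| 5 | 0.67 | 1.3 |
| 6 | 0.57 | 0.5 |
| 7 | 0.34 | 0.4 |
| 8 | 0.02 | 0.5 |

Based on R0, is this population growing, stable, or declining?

growing

R0 = Σ lx·mx = 0 + 0 + 0.744 + 0.957 + 0.902 + 0.871 + 0.285 + 0.136 + 0.01 = 3.905
R0 > 1, so the population is growing.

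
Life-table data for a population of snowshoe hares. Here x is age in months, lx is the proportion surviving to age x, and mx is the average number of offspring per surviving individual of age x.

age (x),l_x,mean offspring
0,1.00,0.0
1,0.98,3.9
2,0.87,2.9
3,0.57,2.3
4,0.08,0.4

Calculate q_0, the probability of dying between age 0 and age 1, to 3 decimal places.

0.020

q_0 = (l_0 − l_1) / l_0 = (1 − 0.98) / 1
     = 0.02 / 1 = 0.02 → 0.020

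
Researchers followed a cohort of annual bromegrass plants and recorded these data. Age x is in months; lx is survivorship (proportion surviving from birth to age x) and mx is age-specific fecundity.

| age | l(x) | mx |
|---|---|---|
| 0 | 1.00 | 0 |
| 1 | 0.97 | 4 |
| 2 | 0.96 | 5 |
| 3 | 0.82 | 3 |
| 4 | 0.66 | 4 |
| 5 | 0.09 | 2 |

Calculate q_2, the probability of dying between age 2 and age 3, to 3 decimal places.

q_2 = (l_2 − l_3) / l_2 = (0.96 − 0.82) / 0.96
     = 0.14 / 0.96 = 0.145833… → 0.146

0.146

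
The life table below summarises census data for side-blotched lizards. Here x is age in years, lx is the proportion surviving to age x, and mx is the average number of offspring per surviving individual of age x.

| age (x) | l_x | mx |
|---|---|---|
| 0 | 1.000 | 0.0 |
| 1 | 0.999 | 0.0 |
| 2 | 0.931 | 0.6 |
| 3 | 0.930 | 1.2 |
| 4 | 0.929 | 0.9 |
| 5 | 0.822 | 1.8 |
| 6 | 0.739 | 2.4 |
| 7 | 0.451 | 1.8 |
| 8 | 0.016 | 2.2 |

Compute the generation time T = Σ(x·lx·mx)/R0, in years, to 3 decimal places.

4.812

lx·mx: 0, 0, 0.5586, 1.116, 0.8361, 1.4796, 1.7736, 0.8118, 0.0352 → R0 = 6.6109
x·lx·mx: 0, 0, 1.1172, 3.348, 3.3444, 7.398, 10.6416, 5.6826, 0.2816 → Σ = 31.8134
T = 31.8134 / 6.6109 = 4.812265… → 4.812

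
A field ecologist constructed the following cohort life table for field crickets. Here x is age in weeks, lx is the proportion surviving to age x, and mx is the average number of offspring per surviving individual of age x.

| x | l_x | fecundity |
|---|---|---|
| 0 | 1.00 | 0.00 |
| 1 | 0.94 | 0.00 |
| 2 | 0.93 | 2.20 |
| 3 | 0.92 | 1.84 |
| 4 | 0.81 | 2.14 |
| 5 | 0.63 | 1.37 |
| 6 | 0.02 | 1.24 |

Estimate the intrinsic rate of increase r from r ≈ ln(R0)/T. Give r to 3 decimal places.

R0 = Σ lx·mx = 0 + 0 + 2.046 + 1.6928 + 1.7334 + 0.8631 + 0.0248 = 6.3601
Σ x·lx·mx = 20.5683; T = 20.5683/6.3601 = 3.23396…
r ≈ ln(R0)/T = ln(6.3601)/3.23396… = 0.57207… → 0.572

0.572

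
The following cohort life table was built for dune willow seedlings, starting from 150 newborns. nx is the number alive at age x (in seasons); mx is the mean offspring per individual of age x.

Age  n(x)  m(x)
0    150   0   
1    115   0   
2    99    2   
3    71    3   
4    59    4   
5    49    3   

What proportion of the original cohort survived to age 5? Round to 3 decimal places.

0.327

l_5 = n_5/n_0 = 49/150 = 0.326667… → 0.327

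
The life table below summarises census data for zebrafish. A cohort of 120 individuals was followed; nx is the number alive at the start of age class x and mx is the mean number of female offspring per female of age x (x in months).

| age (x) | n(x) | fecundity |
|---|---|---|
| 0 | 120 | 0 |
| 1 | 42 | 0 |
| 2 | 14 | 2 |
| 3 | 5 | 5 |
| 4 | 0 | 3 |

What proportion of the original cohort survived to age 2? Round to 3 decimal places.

l_2 = n_2/n_0 = 14/120 = 0.116667… → 0.117

0.117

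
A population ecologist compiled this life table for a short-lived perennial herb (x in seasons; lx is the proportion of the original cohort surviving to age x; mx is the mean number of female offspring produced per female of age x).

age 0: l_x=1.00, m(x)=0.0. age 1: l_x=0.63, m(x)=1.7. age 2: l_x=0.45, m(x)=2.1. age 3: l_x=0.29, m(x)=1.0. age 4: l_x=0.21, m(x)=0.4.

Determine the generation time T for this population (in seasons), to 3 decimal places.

lx·mx: 0, 1.071, 0.945, 0.29, 0.084 → R0 = 2.39
x·lx·mx: 0, 1.071, 1.89, 0.87, 0.336 → Σ = 4.167
T = 4.167 / 2.39 = 1.743515… → 1.744

1.744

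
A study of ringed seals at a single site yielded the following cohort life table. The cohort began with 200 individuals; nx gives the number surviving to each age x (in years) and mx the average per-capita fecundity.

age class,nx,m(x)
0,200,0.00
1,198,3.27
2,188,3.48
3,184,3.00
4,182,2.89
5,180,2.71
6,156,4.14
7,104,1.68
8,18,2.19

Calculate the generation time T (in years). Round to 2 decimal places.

lx = nx/n0 = nx/200: 1, 0.99, 0.94, 0.92, 0.91, 0.9, 0.78, 0.52, 0.09
lx·mx: 0, 3.2373, 3.2712, 2.76, 2.6299, 2.439, 3.2292, 0.8736, 0.1971 → R0 = 18.6373
x·lx·mx: 0, 3.2373, 6.5424, 8.28, 10.5196, 12.195, 19.3752, 6.1152, 1.5768 → Σ = 67.8415
T = 67.8415 / 18.6373 = 3.640093… → 3.64

3.64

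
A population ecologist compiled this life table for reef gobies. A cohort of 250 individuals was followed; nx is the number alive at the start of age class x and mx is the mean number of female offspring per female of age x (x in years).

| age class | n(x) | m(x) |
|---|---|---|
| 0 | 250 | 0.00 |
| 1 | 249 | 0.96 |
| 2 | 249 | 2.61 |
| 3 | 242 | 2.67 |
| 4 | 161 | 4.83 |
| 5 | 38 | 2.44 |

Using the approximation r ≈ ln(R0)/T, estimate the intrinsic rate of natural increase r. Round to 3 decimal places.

lx = nx/n0 = nx/250: 1, 0.996, 0.996, 0.968, 0.644, 0.152
R0 = Σ lx·mx = 0 + 0.95616 + 2.59956 + 2.58456 + 3.11052 + 0.37088 = 9.62168
Σ x·lx·mx = 28.20544; T = 28.20544/9.62168 = 2.93145…
r ≈ ln(R0)/T = ln(9.62168)/2.93145… = 0.77232… → 0.772

0.772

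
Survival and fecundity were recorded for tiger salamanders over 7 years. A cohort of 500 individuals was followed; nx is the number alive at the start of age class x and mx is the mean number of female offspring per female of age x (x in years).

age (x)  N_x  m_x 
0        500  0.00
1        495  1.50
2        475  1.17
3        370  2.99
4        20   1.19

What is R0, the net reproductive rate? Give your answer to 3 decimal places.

lx = nx/n0 = nx/500: 1, 0.99, 0.95, 0.74, 0.04
lx·mx by age: 0, 1.485, 1.1115, 2.2126, 0.0476
R0 = Σ lx·mx = 4.8567 → 4.857

4.857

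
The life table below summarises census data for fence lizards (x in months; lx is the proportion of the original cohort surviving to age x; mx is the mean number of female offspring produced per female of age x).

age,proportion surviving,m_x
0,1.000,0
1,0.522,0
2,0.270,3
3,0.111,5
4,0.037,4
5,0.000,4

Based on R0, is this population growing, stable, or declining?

growing

R0 = Σ lx·mx = 0 + 0 + 0.81 + 0.555 + 0.148 + 0 = 1.513
R0 > 1, so the population is growing.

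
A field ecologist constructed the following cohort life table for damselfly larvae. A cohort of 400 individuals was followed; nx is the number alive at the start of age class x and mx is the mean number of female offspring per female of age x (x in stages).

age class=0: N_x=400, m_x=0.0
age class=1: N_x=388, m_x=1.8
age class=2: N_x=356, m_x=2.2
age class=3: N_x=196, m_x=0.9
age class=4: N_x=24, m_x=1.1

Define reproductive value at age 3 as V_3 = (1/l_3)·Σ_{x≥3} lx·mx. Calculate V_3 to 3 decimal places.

lx = nx/n0 = nx/400: 1, 0.97, 0.89, 0.49, 0.06
lx·mx for x ≥ 3: 0.441, 0.066 → sum = 0.507
V_3 = 0.507 / l_3 = 0.507 / 0.49 = 1.034694… → 1.035

1.035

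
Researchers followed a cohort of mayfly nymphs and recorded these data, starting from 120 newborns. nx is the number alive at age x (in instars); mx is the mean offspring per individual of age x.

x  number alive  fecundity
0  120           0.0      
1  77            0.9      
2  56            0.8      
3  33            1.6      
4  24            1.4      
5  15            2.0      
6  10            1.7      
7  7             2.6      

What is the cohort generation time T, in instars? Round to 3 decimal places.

lx = nx/n0 = nx/120: 1, 0.64167…, 0.46667…, 0.275, 0.2, 0.125, 0.08333…, 0.05833…
lx·mx: 0, 0.5775…, 0.373333…, 0.44, 0.28, 0.25, 0.141667…, 0.151667… → R0 = 2.214167…
x·lx·mx: 0, 0.5775…, 0.746667…, 1.32, 1.12, 1.25, 0.85…, 1.061667… → Σ = 6.925833…
T = 6.925833… / 2.214167… = 3.127964… → 3.128

3.128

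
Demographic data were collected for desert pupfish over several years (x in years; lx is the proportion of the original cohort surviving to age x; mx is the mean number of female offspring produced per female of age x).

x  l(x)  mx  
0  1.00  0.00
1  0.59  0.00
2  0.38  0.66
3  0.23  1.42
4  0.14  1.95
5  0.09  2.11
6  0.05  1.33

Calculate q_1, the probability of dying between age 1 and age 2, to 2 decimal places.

q_1 = (l_1 − l_2) / l_1 = (0.59 − 0.38) / 0.59
     = 0.21 / 0.59 = 0.355932… → 0.36

0.36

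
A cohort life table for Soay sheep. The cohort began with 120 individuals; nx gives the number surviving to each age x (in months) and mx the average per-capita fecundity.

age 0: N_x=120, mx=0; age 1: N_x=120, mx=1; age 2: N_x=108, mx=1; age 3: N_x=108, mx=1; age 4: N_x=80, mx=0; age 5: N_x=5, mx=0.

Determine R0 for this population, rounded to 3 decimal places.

lx = nx/n0 = nx/120: 1, 1, 0.9, 0.9, 0.66667…, 0.04167…
lx·mx by age: 0, 1, 0.9, 0.9, 0, 0
R0 = Σ lx·mx = 2.8… → 2.800

2.800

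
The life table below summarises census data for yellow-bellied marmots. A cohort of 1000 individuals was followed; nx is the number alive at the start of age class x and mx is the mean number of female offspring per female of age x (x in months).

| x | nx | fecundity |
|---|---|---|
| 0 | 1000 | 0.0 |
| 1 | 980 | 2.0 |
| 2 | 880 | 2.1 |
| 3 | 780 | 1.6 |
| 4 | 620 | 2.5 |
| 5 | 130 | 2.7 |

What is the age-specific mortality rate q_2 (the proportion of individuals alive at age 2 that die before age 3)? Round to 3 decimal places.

0.114

lx = nx/n0 = nx/1000: 1, 0.98, 0.88, 0.78, 0.62, 0.13
q_2 = (l_2 − l_3) / l_2 = (0.88 − 0.78) / 0.88
     = 0.1 / 0.88 = 0.113636… → 0.114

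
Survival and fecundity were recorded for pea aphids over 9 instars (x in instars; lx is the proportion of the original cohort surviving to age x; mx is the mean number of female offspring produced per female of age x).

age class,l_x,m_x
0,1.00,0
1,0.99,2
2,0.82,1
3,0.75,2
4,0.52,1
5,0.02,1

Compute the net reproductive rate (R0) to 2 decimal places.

lx·mx by age: 0, 1.98, 0.82, 1.5, 0.52, 0.02
R0 = Σ lx·mx = 4.84 → 4.84

4.84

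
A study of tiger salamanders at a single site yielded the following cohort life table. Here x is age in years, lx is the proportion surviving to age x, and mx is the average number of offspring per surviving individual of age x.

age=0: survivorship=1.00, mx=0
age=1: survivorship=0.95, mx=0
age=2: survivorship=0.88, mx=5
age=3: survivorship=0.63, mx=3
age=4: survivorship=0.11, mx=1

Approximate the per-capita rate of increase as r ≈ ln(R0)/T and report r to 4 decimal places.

R0 = Σ lx·mx = 0 + 0 + 4.4 + 1.89 + 0.11 = 6.4
Σ x·lx·mx = 14.91; T = 14.91/6.4 = 2.32969…
r ≈ ln(R0)/T = ln(6.4)/2.32969… = 0.796801… → 0.7968

0.7968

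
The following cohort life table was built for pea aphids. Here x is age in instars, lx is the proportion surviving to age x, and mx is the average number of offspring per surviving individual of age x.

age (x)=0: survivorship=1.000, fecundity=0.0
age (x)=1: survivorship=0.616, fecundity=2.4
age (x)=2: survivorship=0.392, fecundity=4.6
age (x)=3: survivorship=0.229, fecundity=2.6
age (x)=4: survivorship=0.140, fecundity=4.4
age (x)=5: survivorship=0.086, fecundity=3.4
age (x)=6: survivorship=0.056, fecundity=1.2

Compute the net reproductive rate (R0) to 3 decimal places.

lx·mx by age: 0, 1.4784, 1.8032, 0.5954, 0.616, 0.2924, 0.0672
R0 = Σ lx·mx = 4.8526 → 4.853

4.853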